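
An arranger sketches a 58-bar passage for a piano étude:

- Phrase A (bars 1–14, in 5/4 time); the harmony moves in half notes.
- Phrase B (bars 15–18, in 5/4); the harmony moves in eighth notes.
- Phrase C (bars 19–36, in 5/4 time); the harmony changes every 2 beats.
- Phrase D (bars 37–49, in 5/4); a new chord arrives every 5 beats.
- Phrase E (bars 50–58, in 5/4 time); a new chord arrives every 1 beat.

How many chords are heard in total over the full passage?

178 chords

A has 70 beats and chords last 2 each, so 35 chords.
B has 20 beats and chords last 0.5 each, so 40 chords.
C has 90 beats and chords last 2 each, so 45 chords.
D has 65 beats and chords last 5 each, so 13 chords.
E has 45 beats and chords last 1 each, so 45 chords.
Total: 35 + 40 + 45 + 13 + 45 = 178.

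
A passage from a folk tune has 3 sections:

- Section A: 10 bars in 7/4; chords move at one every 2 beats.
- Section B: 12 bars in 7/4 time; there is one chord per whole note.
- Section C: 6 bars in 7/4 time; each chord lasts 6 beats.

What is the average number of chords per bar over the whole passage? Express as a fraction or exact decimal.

2.25 chords per bar

A: 10 × 7 = 70 beats ÷ 2 = 35 chords.
B: 12 × 7 = 84 beats ÷ 4 = 21 chords.
C: 6 × 7 = 42 beats ÷ 6 = 7 chords.
Overall: 63 chords over 28 bars → 63/28 = 2.25 chords per bar.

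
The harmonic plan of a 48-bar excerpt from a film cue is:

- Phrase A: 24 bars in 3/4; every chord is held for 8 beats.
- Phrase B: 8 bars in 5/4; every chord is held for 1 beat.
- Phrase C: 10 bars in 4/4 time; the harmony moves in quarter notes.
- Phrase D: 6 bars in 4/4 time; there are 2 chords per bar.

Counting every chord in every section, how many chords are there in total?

101 chords

A has 72 beats and chords last 8 each, so 9 chords.
B has 40 beats and chords last 1 each, so 40 chords.
C has 40 beats and chords last 1 each, so 40 chords.
D has 24 beats and chords last 2 each, so 12 chords.
Total: 9 + 40 + 40 + 12 = 101.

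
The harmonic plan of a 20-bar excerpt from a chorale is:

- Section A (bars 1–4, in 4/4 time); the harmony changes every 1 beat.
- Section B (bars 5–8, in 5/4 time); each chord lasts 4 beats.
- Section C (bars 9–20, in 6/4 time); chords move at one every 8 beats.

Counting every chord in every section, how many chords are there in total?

A has 16 beats and chords last 1 each, so 16 chords.
B has 20 beats and chords last 4 each, so 5 chords.
C has 72 beats and chords last 8 each, so 9 chords.
Total: 16 + 5 + 9 = 30.

30 chords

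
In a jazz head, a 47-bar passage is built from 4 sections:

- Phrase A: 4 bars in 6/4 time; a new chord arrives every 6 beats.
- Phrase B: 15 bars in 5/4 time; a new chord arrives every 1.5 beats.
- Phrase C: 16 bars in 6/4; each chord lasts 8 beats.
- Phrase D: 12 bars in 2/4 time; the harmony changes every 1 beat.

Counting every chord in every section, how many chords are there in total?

A: 4 bars × 6 beats = 24 beats; 6 beats/chord → 4 chords.
B: 15 bars × 5 beats = 75 beats; 1.5 beats/chord → 50 chords.
C: 16 bars × 6 beats = 96 beats; 8 beats/chord → 12 chords.
D: 12 bars × 2 beats = 24 beats; 1 beat/chord → 24 chords.
Total: 4 + 50 + 12 + 24 = 90.

90 chords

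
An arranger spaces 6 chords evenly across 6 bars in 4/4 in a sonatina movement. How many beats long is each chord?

6 bars × 4 beats/bar = 24 beats total.
24 beats ÷ 6 chords = 4 beats per chord.
(That is a whole note.)

4 beats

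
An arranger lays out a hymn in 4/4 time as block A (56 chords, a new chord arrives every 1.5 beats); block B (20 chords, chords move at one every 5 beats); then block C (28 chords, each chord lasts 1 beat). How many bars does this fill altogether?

A: 56 × 1.5 = 84 beats = 21 bars.
B: 20 × 5 = 100 beats = 25 bars.
C: 28 × 1 = 28 beats = 7 bars.
Total: 21 + 25 + 7 = 53 bars.

53 bars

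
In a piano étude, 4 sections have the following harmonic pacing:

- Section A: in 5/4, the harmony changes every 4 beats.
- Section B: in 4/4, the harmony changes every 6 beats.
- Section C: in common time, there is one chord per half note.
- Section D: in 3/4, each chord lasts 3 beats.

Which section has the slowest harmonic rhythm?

Section B

A: 5 beats/bar ÷ 4 beats/chord = 1.25 chords/bar.
B: 4 beats/bar ÷ 6 beats/chord = 2/3 chords/bar.
C: 4 beats/bar ÷ 2 beats/chord = 2 chords/bar.
D: 3 beats/bar ÷ 3 beats/chord = 1 chord/bar.
Slowest is B at 2/3 chords/bar.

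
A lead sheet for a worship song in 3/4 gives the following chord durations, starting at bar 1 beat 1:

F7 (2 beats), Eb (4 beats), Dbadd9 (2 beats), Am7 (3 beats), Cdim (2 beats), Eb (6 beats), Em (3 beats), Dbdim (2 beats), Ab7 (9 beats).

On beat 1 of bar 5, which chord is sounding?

Beat 1 of bar 5 is beat (5−1)×3 + 1 = 13 overall.
Running totals: F7 ends at 2, Eb ends at 6, Dbadd9 ends at 8, Am7 ends at 11, Cdim ends at 13.
Beat 13 falls within Cdim.

Cdim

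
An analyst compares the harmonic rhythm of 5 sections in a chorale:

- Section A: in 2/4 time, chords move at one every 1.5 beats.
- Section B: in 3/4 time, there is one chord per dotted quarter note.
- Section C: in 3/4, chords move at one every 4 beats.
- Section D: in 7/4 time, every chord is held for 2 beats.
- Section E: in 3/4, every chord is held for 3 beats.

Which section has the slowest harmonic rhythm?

Section C

A: 2 beats/bar ÷ 1.5 beats/chord = 4/3 chords/bar.
B: 3 beats/bar ÷ 1.5 beats/chord = 2 chords/bar.
C: 3 beats/bar ÷ 4 beats/chord = 0.75 chords/bar.
D: 7 beats/bar ÷ 2 beats/chord = 3.5 chords/bar.
E: 3 beats/bar ÷ 3 beats/chord = 1 chord/bar.
Slowest is C at 0.75 chords/bar.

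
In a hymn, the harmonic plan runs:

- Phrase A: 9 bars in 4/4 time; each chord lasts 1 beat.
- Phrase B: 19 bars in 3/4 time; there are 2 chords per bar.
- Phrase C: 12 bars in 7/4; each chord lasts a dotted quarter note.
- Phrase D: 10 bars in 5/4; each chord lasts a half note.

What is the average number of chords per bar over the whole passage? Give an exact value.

3.1 chords per bar

A: 9 × 4 = 36 beats ÷ 1 = 36 chords.
B: 19 × 3 = 57 beats ÷ 1.5 = 38 chords.
C: 12 × 7 = 84 beats ÷ 1.5 = 56 chords.
D: 10 × 5 = 50 beats ÷ 2 = 25 chords.
Overall: 155 chords over 50 bars → 155/50 = 3.1 chords per bar.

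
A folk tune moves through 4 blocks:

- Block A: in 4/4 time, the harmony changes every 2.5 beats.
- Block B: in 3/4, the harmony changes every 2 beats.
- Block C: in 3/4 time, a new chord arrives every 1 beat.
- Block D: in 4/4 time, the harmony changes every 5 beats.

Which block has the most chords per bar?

A: 4 beats/bar ÷ 2.5 beats/chord = 1.6 chords/bar.
B: 3 beats/bar ÷ 2 beats/chord = 1.5 chords/bar.
C: 3 beats/bar ÷ 1 beat/chord = 3 chords/bar.
D: 4 beats/bar ÷ 5 beats/chord = 0.8 chords/bar.
Fastest is C at 3 chords/bar.

Block C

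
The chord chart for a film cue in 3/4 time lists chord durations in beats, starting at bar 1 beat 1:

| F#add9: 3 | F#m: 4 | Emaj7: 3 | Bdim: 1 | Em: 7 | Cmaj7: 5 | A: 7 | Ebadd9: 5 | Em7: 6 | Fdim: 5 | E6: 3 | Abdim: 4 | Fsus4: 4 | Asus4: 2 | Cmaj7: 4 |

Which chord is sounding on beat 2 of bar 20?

Beat 2 of bar 20 is beat (20−1)×3 + 2 = 59 overall.
Running totals: F#add9 ends at 3, F#m ends at 7, Emaj7 ends at 10, Bdim ends at 11, Em ends at 18, Cmaj7 ends at 23, A ends at 30, Ebadd9 ends at 35, Em7 ends at 41, Fdim ends at 46, E6 ends at 49, Abdim ends at 53, Fsus4 ends at 57, Asus4 ends at 59.
Beat 59 falls within Asus4.

Asus4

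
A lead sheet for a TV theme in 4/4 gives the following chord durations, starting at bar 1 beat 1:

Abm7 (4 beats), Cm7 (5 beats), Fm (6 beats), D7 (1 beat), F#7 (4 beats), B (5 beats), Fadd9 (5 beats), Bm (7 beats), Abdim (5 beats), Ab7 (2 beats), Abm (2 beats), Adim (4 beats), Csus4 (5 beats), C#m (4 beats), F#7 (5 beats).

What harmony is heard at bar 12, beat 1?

Abm

Beat 1 of bar 12 is beat (12−1)×4 + 1 = 45 overall.
Running totals: Abm7 ends at 4, Cm7 ends at 9, Fm ends at 15, D7 ends at 16, F#7 ends at 20, B ends at 25, Fadd9 ends at 30, Bm ends at 37, Abdim ends at 42, Ab7 ends at 44, Abm ends at 46.
Beat 45 falls within Abm.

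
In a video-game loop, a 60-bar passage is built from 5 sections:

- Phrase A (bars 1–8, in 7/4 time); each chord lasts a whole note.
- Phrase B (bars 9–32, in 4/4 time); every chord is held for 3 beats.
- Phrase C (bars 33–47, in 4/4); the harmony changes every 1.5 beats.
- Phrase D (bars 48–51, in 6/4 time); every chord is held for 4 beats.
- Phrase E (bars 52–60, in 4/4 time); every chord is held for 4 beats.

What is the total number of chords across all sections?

A: 8 bars × 7 beats = 56 beats; 4 beats/chord → 14 chords.
B: 24 bars × 4 beats = 96 beats; 3 beats/chord → 32 chords.
C: 15 bars × 4 beats = 60 beats; 1.5 beats/chord → 40 chords.
D: 4 bars × 6 beats = 24 beats; 4 beats/chord → 6 chords.
E: 9 bars × 4 beats = 36 beats; 4 beats/chord → 9 chords.
Total: 14 + 32 + 40 + 6 + 9 = 101.

101 chords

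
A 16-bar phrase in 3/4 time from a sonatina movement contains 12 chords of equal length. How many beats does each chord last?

16 bars × 3 beats/bar = 48 beats total.
48 beats ÷ 12 chords = 4 beats per chord.
(That is a whole note.)

4 beats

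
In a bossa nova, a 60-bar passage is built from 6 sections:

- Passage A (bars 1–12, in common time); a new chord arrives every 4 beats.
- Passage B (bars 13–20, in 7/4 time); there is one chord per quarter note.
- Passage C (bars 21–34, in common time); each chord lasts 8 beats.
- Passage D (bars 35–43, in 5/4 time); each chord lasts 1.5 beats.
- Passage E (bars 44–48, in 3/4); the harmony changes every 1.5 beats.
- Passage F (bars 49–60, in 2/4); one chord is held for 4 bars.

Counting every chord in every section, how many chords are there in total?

118 chords

A: 12·4 = 48 beats, 48/4 = 12 chords.
B: 8·7 = 56 beats, 56/1 = 56 chords.
C: 14·4 = 56 beats, 56/8 = 7 chords.
D: 9·5 = 45 beats, 45/1.5 = 30 chords.
E: 5·3 = 15 beats, 15/1.5 = 10 chords.
F: 12·2 = 24 beats, 24/8 = 3 chords.
Total: 12 + 56 + 7 + 30 + 10 + 3 = 118.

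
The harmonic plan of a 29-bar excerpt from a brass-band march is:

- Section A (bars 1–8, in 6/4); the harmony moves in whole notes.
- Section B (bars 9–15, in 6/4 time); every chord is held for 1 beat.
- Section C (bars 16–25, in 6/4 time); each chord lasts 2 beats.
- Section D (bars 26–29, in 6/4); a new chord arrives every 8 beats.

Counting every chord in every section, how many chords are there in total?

87 chords

A: 8 bars × 6 beats = 48 beats; 4 beats/chord → 12 chords.
B: 7 bars × 6 beats = 42 beats; 1 beat/chord → 42 chords.
C: 10 bars × 6 beats = 60 beats; 2 beats/chord → 30 chords.
D: 4 bars × 6 beats = 24 beats; 8 beats/chord → 3 chords.
Total: 12 + 42 + 30 + 3 = 87.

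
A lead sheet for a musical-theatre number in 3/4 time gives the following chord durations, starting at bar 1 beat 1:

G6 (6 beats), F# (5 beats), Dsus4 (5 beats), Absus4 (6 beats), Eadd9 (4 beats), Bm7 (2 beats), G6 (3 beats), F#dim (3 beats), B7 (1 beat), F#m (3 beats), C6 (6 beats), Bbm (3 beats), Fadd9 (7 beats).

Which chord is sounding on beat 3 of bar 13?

C6

Beat 3 of bar 13 is beat (13−1)×3 + 3 = 39 overall.
Running totals: G6 ends at 6, F# ends at 11, Dsus4 ends at 16, Absus4 ends at 22, Eadd9 ends at 26, Bm7 ends at 28, G6 ends at 31, F#dim ends at 34, B7 ends at 35, F#m ends at 38, C6 ends at 44.
Beat 39 falls within C6.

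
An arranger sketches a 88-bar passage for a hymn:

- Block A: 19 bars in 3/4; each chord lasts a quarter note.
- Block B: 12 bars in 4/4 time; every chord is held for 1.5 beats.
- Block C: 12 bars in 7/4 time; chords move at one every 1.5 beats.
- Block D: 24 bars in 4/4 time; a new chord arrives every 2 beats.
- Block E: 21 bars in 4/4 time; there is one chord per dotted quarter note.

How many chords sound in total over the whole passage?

A: 19 bars × 3 beats = 57 beats; 1 beat/chord → 57 chords.
B: 12 bars × 4 beats = 48 beats; 1.5 beats/chord → 32 chords.
C: 12 bars × 7 beats = 84 beats; 1.5 beats/chord → 56 chords.
D: 24 bars × 4 beats = 96 beats; 2 beats/chord → 48 chords.
E: 21 bars × 4 beats = 84 beats; 1.5 beats/chord → 56 chords.
Total: 57 + 32 + 56 + 48 + 56 = 249.

249 chords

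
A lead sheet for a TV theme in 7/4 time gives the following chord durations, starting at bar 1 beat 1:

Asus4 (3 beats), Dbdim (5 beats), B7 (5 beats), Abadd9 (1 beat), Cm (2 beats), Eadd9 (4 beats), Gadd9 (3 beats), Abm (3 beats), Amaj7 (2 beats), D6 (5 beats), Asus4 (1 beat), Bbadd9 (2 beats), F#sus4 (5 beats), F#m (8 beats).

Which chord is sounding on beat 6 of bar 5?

Beat 6 of bar 5 is beat (5−1)×7 + 6 = 34 overall.
Running totals: Asus4 ends at 3, Dbdim ends at 8, B7 ends at 13, Abadd9 ends at 14, Cm ends at 16, Eadd9 ends at 20, Gadd9 ends at 23, Abm ends at 26, Amaj7 ends at 28, D6 ends at 33, Asus4 ends at 34.
Beat 34 falls within Asus4.

Asus4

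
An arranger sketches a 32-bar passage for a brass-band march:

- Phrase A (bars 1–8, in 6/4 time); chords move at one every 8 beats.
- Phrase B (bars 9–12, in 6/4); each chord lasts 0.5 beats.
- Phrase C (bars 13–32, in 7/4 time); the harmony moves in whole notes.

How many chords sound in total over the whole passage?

A: 8·6 = 48 beats, 48/8 = 6 chords.
B: 4·6 = 24 beats, 24/0.5 = 48 chords.
C: 20·7 = 140 beats, 140/4 = 35 chords.
Total: 6 + 48 + 35 = 89.

89 chords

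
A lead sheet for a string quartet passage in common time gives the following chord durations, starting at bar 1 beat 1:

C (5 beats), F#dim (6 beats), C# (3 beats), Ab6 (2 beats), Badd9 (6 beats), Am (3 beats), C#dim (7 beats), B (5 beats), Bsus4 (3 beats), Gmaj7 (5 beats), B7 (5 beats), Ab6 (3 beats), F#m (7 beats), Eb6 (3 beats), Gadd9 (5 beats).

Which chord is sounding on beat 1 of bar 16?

Eb6

Beat 1 of bar 16 is beat (16−1)×4 + 1 = 61 overall.
Running totals: C ends at 5, F#dim ends at 11, C# ends at 14, Ab6 ends at 16, Badd9 ends at 22, Am ends at 25, C#dim ends at 32, B ends at 37, Bsus4 ends at 40, Gmaj7 ends at 45, B7 ends at 50, Ab6 ends at 53, F#m ends at 60, Eb6 ends at 63.
Beat 61 falls within Eb6.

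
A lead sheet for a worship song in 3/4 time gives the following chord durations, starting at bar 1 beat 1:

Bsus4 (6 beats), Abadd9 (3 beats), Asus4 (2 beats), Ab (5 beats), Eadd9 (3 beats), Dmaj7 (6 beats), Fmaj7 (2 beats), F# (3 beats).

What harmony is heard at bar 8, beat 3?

Dmaj7

Beat 3 of bar 8 is beat (8−1)×3 + 3 = 24 overall.
Running totals: Bsus4 ends at 6, Abadd9 ends at 9, Asus4 ends at 11, Ab ends at 16, Eadd9 ends at 19, Dmaj7 ends at 25.
Beat 24 falls within Dmaj7.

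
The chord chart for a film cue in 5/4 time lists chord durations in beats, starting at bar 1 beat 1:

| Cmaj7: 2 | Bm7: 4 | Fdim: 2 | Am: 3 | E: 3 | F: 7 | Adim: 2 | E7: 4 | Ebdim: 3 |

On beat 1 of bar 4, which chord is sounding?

Beat 1 of bar 4 is beat (4−1)×5 + 1 = 16 overall.
Running totals: Cmaj7 ends at 2, Bm7 ends at 6, Fdim ends at 8, Am ends at 11, E ends at 14, F ends at 21.
Beat 16 falls within F.

F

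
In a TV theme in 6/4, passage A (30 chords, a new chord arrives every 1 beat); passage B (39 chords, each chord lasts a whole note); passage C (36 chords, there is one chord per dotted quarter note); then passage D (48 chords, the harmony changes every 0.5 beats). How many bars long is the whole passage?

44 bars

A: 30 × 1 = 30 beats = 5 bars.
B: 39 × 4 = 156 beats = 26 bars.
C: 36 × 1.5 = 54 beats = 9 bars.
D: 48 × 0.5 = 24 beats = 4 bars.
Total: 5 + 26 + 9 + 4 = 44 bars.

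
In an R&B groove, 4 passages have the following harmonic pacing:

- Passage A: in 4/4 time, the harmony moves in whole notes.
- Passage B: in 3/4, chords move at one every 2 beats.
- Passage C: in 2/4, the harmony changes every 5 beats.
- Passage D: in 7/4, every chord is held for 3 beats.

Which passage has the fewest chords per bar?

Passage C

A: 4/4 = 1 chord/bar.
B: 3/2 = 1.5 chords/bar.
C: 2/5 = 0.4 chords/bar.
D: 7/3 = 7/3 chords/bar.
Slowest is C at 0.4 chords/bar.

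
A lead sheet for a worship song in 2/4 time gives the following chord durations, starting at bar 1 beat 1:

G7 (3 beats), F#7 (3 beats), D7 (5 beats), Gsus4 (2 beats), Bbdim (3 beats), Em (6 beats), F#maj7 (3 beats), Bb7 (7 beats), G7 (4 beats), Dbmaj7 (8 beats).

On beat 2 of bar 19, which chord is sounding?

Dbmaj7

Beat 2 of bar 19 is beat (19−1)×2 + 2 = 38 overall.
Running totals: G7 ends at 3, F#7 ends at 6, D7 ends at 11, Gsus4 ends at 13, Bbdim ends at 16, Em ends at 22, F#maj7 ends at 25, Bb7 ends at 32, G7 ends at 36, Dbmaj7 ends at 44.
Beat 38 falls within Dbmaj7.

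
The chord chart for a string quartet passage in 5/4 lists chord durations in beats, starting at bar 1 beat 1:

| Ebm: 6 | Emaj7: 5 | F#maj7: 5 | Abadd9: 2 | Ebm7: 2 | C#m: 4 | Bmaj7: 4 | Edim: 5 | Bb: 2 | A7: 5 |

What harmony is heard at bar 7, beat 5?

Beat 5 of bar 7 is beat (7−1)×5 + 5 = 35 overall.
Running totals: Ebm ends at 6, Emaj7 ends at 11, F#maj7 ends at 16, Abadd9 ends at 18, Ebm7 ends at 20, C#m ends at 24, Bmaj7 ends at 28, Edim ends at 33, Bb ends at 35.
Beat 35 falls within Bb.

Bb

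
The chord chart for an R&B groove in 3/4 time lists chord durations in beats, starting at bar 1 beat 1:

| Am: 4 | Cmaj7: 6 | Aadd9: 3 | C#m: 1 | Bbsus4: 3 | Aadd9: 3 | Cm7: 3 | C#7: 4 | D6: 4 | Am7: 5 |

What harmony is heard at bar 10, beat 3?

D6

Beat 3 of bar 10 is beat (10−1)×3 + 3 = 30 overall.
Running totals: Am ends at 4, Cmaj7 ends at 10, Aadd9 ends at 13, C#m ends at 14, Bbsus4 ends at 17, Aadd9 ends at 20, Cm7 ends at 23, C#7 ends at 27, D6 ends at 31.
Beat 30 falls within D6.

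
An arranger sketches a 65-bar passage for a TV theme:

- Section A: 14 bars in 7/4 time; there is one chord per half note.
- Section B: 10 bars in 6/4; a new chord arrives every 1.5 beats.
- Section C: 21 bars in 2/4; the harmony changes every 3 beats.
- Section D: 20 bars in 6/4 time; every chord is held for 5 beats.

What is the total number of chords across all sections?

127 chords

A has 98 beats and chords last 2 each, so 49 chords.
B has 60 beats and chords last 1.5 each, so 40 chords.
C has 42 beats and chords last 3 each, so 14 chords.
D has 120 beats and chords last 5 each, so 24 chords.
Total: 49 + 40 + 14 + 24 = 127.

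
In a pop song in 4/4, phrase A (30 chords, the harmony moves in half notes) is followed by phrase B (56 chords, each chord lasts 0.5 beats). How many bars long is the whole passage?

22 bars

A: 30 × 2 = 60 beats = 15 bars.
B: 56 × 0.5 = 28 beats = 7 bars.
Total: 15 + 7 = 22 bars.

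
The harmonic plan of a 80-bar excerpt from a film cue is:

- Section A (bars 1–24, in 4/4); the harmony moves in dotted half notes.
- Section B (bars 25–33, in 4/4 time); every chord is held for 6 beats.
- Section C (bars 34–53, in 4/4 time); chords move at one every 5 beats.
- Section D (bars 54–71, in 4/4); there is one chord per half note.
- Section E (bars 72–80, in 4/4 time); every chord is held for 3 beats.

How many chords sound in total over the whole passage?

A: 24·4 = 96 beats, 96/3 = 32 chords.
B: 9·4 = 36 beats, 36/6 = 6 chords.
C: 20·4 = 80 beats, 80/5 = 16 chords.
D: 18·4 = 72 beats, 72/2 = 36 chords.
E: 9·4 = 36 beats, 36/3 = 12 chords.
Total: 32 + 6 + 16 + 36 + 12 = 102.

102 chords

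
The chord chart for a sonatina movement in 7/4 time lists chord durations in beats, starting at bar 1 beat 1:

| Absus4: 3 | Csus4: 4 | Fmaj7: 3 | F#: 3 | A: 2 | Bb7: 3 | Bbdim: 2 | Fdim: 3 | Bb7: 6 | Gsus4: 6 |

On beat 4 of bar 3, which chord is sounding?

Beat 4 of bar 3 is beat (3−1)×7 + 4 = 18 overall.
Running totals: Absus4 ends at 3, Csus4 ends at 7, Fmaj7 ends at 10, F# ends at 13, A ends at 15, Bb7 ends at 18.
Beat 18 falls within Bb7.

Bb7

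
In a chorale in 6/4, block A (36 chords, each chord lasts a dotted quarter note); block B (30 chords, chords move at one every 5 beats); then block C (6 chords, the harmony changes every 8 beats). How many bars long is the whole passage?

A: 36 × 1.5 = 54 beats = 9 bars.
B: 30 × 5 = 150 beats = 25 bars.
C: 6 × 8 = 48 beats = 8 bars.
Total: 9 + 25 + 8 = 42 bars.

42 bars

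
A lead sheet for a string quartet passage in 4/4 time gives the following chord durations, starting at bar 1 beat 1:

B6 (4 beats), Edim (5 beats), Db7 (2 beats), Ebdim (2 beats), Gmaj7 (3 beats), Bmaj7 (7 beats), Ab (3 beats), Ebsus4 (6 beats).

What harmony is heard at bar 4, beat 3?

Beat 3 of bar 4 is beat (4−1)×4 + 3 = 15 overall.
Running totals: B6 ends at 4, Edim ends at 9, Db7 ends at 11, Ebdim ends at 13, Gmaj7 ends at 16.
Beat 15 falls within Gmaj7.

Gmaj7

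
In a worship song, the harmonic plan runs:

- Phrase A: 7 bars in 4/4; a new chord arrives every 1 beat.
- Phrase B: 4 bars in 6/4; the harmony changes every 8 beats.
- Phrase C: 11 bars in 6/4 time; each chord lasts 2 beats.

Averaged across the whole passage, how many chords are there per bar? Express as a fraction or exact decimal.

A: 7 × 4 = 28 beats ÷ 1 = 28 chords.
B: 4 × 6 = 24 beats ÷ 8 = 3 chords.
C: 11 × 6 = 66 beats ÷ 2 = 33 chords.
Overall: 64 chords over 22 bars → 64/22 = 32/11 chords per bar.

32/11 chords per bar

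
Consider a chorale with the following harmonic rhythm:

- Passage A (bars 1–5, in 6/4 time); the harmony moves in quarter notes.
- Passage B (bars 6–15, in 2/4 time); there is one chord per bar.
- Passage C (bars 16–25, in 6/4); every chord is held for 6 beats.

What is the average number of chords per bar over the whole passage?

2 chords per bar

A: 5 × 6 = 30 beats ÷ 1 = 30 chords.
B: 10 × 2 = 20 beats ÷ 2 = 10 chords.
C: 10 × 6 = 60 beats ÷ 6 = 10 chords.
Overall: 50 chords over 25 bars → 50/25 = 2 chords per bar.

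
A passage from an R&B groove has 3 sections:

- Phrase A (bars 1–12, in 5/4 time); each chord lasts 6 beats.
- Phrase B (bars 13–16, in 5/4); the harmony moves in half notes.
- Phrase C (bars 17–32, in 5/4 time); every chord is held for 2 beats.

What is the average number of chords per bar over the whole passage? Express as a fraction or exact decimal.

1.875 chords per bar

A: 12 × 5 = 60 beats ÷ 6 = 10 chords.
B: 4 × 5 = 20 beats ÷ 2 = 10 chords.
C: 16 × 5 = 80 beats ÷ 2 = 40 chords.
Overall: 60 chords over 32 bars → 60/32 = 1.875 chords per bar.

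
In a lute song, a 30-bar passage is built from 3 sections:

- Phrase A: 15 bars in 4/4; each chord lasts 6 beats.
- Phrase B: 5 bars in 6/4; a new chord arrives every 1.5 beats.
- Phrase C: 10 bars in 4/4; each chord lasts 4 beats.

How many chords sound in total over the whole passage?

A: 15 bars × 4 beats = 60 beats; 6 beats/chord → 10 chords.
B: 5 bars × 6 beats = 30 beats; 1.5 beats/chord → 20 chords.
C: 10 bars × 4 beats = 40 beats; 4 beats/chord → 10 chords.
Total: 10 + 20 + 10 = 40.

40 chords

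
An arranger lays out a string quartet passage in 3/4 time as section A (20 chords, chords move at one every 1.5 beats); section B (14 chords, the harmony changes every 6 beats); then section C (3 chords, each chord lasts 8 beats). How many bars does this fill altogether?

A: 20 × 1.5 = 30 beats = 10 bars.
B: 14 × 6 = 84 beats = 28 bars.
C: 3 × 8 = 24 beats = 8 bars.
Total: 10 + 28 + 8 = 46 bars.

46 bars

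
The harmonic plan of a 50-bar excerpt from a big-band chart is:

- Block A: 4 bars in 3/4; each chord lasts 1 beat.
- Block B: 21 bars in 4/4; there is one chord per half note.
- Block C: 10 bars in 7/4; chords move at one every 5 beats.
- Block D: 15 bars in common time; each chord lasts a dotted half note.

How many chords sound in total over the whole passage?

88 chords

A: 4 bars × 3 beats = 12 beats; 1 beat/chord → 12 chords.
B: 21 bars × 4 beats = 84 beats; 2 beats/chord → 42 chords.
C: 10 bars × 7 beats = 70 beats; 5 beats/chord → 14 chords.
D: 15 bars × 4 beats = 60 beats; 3 beats/chord → 20 chords.
Total: 12 + 42 + 14 + 20 = 88.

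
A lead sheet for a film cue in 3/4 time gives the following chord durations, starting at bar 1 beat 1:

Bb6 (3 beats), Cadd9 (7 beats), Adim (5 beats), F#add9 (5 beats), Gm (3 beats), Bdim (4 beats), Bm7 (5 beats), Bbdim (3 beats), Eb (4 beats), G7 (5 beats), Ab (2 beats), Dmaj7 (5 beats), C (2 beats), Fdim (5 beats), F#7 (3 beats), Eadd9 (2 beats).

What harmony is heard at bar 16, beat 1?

Ab

Beat 1 of bar 16 is beat (16−1)×3 + 1 = 46 overall.
Running totals: Bb6 ends at 3, Cadd9 ends at 10, Adim ends at 15, F#add9 ends at 20, Gm ends at 23, Bdim ends at 27, Bm7 ends at 32, Bbdim ends at 35, Eb ends at 39, G7 ends at 44, Ab ends at 46.
Beat 46 falls within Ab.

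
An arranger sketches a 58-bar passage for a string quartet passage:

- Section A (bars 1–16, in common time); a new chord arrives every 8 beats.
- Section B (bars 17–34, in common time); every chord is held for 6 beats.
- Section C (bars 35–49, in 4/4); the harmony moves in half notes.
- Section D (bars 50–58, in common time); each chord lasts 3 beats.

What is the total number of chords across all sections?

62 chords

A: 16 bars × 4 beats = 64 beats; 8 beats/chord → 8 chords.
B: 18 bars × 4 beats = 72 beats; 6 beats/chord → 12 chords.
C: 15 bars × 4 beats = 60 beats; 2 beats/chord → 30 chords.
D: 9 bars × 4 beats = 36 beats; 3 beats/chord → 12 chords.
Total: 8 + 12 + 30 + 12 = 62.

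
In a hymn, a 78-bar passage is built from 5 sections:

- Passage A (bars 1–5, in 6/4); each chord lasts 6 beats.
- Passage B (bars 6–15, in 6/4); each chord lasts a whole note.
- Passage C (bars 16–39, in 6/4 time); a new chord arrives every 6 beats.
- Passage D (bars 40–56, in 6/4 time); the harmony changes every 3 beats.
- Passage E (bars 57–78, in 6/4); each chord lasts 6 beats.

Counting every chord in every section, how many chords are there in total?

100 chords

A: 5·6 = 30 beats, 30/6 = 5 chords.
B: 10·6 = 60 beats, 60/4 = 15 chords.
C: 24·6 = 144 beats, 144/6 = 24 chords.
D: 17·6 = 102 beats, 102/3 = 34 chords.
E: 22·6 = 132 beats, 132/6 = 22 chords.
Total: 5 + 15 + 24 + 34 + 22 = 100.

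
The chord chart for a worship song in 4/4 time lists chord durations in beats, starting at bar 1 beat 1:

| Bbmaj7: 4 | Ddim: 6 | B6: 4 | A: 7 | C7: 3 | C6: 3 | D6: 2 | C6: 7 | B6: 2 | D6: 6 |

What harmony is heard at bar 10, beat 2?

Beat 2 of bar 10 is beat (10−1)×4 + 2 = 38 overall.
Running totals: Bbmaj7 ends at 4, Ddim ends at 10, B6 ends at 14, A ends at 21, C7 ends at 24, C6 ends at 27, D6 ends at 29, C6 ends at 36, B6 ends at 38.
Beat 38 falls within B6.

B6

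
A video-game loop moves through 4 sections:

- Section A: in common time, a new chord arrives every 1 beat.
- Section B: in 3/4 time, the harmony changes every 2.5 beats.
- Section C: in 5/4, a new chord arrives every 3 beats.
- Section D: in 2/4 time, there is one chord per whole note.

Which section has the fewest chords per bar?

A: each chord is 1 beat in 4/4, so 4 per bar.
B: each chord is 2.5 beats in 3/4, so 1.2 per bar.
C: each chord is 3 beats in 5/4, so 5/3 per bar.
D: each chord is 4 beats in 2/4, so 0.5 per bar.
Slowest is D at 0.5 chords/bar.

Section D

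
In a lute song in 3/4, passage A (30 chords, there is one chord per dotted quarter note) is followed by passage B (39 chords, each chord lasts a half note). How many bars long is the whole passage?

41 bars

A: 30 × 1.5 = 45 beats = 15 bars.
B: 39 × 2 = 78 beats = 26 bars.
Total: 15 + 26 = 41 bars.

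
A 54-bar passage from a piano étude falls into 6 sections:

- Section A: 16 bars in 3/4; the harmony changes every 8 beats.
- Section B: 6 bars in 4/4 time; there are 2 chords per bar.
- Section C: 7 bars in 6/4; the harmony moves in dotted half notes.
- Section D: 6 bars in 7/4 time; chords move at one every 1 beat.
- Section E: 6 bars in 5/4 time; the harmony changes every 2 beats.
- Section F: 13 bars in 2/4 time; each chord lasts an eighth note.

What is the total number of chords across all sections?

A: 16·3 = 48 beats, 48/8 = 6 chords.
B: 6·4 = 24 beats, 24/2 = 12 chords.
C: 7·6 = 42 beats, 42/3 = 14 chords.
D: 6·7 = 42 beats, 42/1 = 42 chords.
E: 6·5 = 30 beats, 30/2 = 15 chords.
F: 13·2 = 26 beats, 26/0.5 = 52 chords.
Total: 6 + 12 + 14 + 42 + 15 + 52 = 141.

141 chords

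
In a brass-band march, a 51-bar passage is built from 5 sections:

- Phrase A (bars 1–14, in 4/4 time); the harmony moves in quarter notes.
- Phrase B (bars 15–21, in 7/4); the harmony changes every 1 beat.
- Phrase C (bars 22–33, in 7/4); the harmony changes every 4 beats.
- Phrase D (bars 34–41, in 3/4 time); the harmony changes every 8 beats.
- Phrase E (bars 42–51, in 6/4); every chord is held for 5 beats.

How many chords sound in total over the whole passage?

141 chords

A has 56 beats and chords last 1 each, so 56 chords.
B has 49 beats and chords last 1 each, so 49 chords.
C has 84 beats and chords last 4 each, so 21 chords.
D has 24 beats and chords last 8 each, so 3 chords.
E has 60 beats and chords last 5 each, so 12 chords.
Total: 56 + 49 + 21 + 3 + 12 = 141.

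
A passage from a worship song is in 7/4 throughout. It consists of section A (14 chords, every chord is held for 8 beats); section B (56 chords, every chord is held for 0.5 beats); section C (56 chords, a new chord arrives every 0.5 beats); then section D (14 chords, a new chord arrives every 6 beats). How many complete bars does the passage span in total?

36 bars

A: 14 × 8 = 112 beats = 16 bars.
B: 56 × 0.5 = 28 beats = 4 bars.
C: 56 × 0.5 = 28 beats = 4 bars.
D: 14 × 6 = 84 beats = 12 bars.
Total: 16 + 4 + 4 + 12 = 36 bars.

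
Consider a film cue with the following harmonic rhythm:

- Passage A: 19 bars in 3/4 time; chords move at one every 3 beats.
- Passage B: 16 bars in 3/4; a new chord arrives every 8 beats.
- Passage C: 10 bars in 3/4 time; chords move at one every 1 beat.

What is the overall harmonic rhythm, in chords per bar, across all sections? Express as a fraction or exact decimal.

A: 19 × 3 = 57 beats ÷ 3 = 19 chords.
B: 16 × 3 = 48 beats ÷ 8 = 6 chords.
C: 10 × 3 = 30 beats ÷ 1 = 30 chords.
Overall: 55 chords over 45 bars → 55/45 = 11/9 chords per bar.

11/9 chords per bar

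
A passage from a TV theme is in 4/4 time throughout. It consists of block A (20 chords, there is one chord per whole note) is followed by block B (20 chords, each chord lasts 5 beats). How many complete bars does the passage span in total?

A: 20 × 4 = 80 beats = 20 bars.
B: 20 × 5 = 100 beats = 25 bars.
Total: 20 + 25 = 45 bars.

45 bars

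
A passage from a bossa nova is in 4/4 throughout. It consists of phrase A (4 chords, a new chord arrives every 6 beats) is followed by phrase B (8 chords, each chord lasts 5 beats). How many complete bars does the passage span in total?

A: 4 × 6 = 24 beats = 6 bars.
B: 8 × 5 = 40 beats = 10 bars.
Total: 6 + 10 = 16 bars.

16 bars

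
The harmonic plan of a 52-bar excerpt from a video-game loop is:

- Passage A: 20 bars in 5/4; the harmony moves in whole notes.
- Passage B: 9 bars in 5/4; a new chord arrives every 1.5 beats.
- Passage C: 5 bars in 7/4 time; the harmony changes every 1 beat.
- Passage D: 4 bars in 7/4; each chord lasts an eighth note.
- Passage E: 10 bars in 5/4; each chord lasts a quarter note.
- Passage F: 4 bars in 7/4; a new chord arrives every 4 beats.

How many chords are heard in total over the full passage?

A has 100 beats and chords last 4 each, so 25 chords.
B has 45 beats and chords last 1.5 each, so 30 chords.
C has 35 beats and chords last 1 each, so 35 chords.
D has 28 beats and chords last 0.5 each, so 56 chords.
E has 50 beats and chords last 1 each, so 50 chords.
F has 28 beats and chords last 4 each, so 7 chords.
Total: 25 + 30 + 35 + 56 + 50 + 7 = 203.

203 chords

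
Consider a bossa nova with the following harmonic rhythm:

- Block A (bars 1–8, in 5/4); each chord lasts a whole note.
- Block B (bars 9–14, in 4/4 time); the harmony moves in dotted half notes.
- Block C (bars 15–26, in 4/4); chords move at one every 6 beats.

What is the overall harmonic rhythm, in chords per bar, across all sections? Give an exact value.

A: 8 × 5 = 40 beats ÷ 4 = 10 chords.
B: 6 × 4 = 24 beats ÷ 3 = 8 chords.
C: 12 × 4 = 48 beats ÷ 6 = 8 chords.
Overall: 26 chords over 26 bars → 26/26 = 1 chords per bar.

1 chords per bar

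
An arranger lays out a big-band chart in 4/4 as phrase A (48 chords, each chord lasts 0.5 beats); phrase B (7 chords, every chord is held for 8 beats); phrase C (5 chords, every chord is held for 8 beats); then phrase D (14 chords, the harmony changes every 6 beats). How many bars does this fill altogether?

A: 48 × 0.5 = 24 beats = 6 bars.
B: 7 × 8 = 56 beats = 14 bars.
C: 5 × 8 = 40 beats = 10 bars.
D: 14 × 6 = 84 beats = 21 bars.
Total: 6 + 14 + 10 + 21 = 51 bars.

51 bars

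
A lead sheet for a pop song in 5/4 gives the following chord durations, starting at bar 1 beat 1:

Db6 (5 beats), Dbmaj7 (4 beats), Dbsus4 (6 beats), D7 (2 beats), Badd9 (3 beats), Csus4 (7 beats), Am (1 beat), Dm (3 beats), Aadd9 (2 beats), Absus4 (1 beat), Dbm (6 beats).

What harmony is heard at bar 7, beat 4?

Absus4

Beat 4 of bar 7 is beat (7−1)×5 + 4 = 34 overall.
Running totals: Db6 ends at 5, Dbmaj7 ends at 9, Dbsus4 ends at 15, D7 ends at 17, Badd9 ends at 20, Csus4 ends at 27, Am ends at 28, Dm ends at 31, Aadd9 ends at 33, Absus4 ends at 34.
Beat 34 falls within Absus4.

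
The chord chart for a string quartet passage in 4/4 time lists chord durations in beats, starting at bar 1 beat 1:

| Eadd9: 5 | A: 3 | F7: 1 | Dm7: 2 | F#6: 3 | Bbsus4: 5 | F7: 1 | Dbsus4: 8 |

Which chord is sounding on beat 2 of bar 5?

Beat 2 of bar 5 is beat (5−1)×4 + 2 = 18 overall.
Running totals: Eadd9 ends at 5, A ends at 8, F7 ends at 9, Dm7 ends at 11, F#6 ends at 14, Bbsus4 ends at 19.
Beat 18 falls within Bbsus4.

Bbsus4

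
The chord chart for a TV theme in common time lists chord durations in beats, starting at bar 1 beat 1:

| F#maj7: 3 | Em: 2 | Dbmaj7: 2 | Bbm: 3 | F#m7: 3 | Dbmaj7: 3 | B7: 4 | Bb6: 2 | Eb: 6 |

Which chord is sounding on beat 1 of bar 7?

Beat 1 of bar 7 is beat (7−1)×4 + 1 = 25 overall.
Running totals: F#maj7 ends at 3, Em ends at 5, Dbmaj7 ends at 7, Bbm ends at 10, F#m7 ends at 13, Dbmaj7 ends at 16, B7 ends at 20, Bb6 ends at 22, Eb ends at 28.
Beat 25 falls within Eb.

Eb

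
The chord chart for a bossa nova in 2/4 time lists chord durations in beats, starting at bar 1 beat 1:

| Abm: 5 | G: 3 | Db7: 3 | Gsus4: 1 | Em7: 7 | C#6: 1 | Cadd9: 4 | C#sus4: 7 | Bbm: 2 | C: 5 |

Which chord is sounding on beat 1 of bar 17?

Bbm

Beat 1 of bar 17 is beat (17−1)×2 + 1 = 33 overall.
Running totals: Abm ends at 5, G ends at 8, Db7 ends at 11, Gsus4 ends at 12, Em7 ends at 19, C#6 ends at 20, Cadd9 ends at 24, C#sus4 ends at 31, Bbm ends at 33.
Beat 33 falls within Bbm.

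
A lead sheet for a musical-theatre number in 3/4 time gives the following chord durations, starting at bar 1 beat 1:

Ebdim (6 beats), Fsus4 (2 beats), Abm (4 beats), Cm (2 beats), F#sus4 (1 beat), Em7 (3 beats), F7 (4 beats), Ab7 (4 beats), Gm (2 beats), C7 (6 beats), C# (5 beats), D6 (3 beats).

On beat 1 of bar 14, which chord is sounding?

Beat 1 of bar 14 is beat (14−1)×3 + 1 = 40 overall.
Running totals: Ebdim ends at 6, Fsus4 ends at 8, Abm ends at 12, Cm ends at 14, F#sus4 ends at 15, Em7 ends at 18, F7 ends at 22, Ab7 ends at 26, Gm ends at 28, C7 ends at 34, C# ends at 39, D6 ends at 42.
Beat 40 falls within D6.

D6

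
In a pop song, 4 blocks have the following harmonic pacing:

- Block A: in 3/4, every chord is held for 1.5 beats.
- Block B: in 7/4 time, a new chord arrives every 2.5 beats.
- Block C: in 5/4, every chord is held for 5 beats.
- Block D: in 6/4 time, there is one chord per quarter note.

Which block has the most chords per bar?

Block D

A: 3/1.5 = 2 chords/bar.
B: 7/2.5 = 2.8 chords/bar.
C: 5/5 = 1 chord/bar.
D: 6/1 = 6 chords/bar.
Fastest is D at 6 chords/bar.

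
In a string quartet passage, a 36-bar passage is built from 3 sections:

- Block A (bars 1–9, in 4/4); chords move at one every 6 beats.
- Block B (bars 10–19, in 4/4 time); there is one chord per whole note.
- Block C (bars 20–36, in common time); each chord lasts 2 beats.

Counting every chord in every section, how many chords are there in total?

A has 36 beats and chords last 6 each, so 6 chords.
B has 40 beats and chords last 4 each, so 10 chords.
C has 68 beats and chords last 2 each, so 34 chords.
Total: 6 + 10 + 34 = 50.

50 chords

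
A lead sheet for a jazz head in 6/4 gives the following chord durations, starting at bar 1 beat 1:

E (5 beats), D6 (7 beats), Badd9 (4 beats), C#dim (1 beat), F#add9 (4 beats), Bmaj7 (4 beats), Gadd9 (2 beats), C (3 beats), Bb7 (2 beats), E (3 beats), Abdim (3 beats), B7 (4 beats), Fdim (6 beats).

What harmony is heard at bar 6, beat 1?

Bb7

Beat 1 of bar 6 is beat (6−1)×6 + 1 = 31 overall.
Running totals: E ends at 5, D6 ends at 12, Badd9 ends at 16, C#dim ends at 17, F#add9 ends at 21, Bmaj7 ends at 25, Gadd9 ends at 27, C ends at 30, Bb7 ends at 32.
Beat 31 falls within Bb7.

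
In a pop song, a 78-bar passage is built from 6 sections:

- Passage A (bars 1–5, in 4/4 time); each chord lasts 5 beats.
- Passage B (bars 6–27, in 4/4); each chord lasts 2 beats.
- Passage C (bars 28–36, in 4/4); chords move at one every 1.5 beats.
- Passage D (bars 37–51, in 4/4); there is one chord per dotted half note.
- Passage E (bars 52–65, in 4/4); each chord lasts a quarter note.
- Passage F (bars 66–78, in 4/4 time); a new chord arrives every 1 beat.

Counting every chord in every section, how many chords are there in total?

200 chords

A: 5 bars × 4 beats = 20 beats; 5 beats/chord → 4 chords.
B: 22 bars × 4 beats = 88 beats; 2 beats/chord → 44 chords.
C: 9 bars × 4 beats = 36 beats; 1.5 beats/chord → 24 chords.
D: 15 bars × 4 beats = 60 beats; 3 beats/chord → 20 chords.
E: 14 bars × 4 beats = 56 beats; 1 beat/chord → 56 chords.
F: 13 bars × 4 beats = 52 beats; 1 beat/chord → 52 chords.
Total: 4 + 44 + 24 + 20 + 56 + 52 = 200.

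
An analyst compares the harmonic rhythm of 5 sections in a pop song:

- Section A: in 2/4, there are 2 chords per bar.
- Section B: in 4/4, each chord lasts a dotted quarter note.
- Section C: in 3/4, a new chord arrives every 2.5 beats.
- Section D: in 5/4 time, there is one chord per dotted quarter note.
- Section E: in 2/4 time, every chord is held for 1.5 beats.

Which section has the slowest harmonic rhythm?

Section C

A: 2 beats/bar ÷ 1 beat/chord = 2 chords/bar.
B: 4 beats/bar ÷ 1.5 beats/chord = 8/3 chords/bar.
C: 3 beats/bar ÷ 2.5 beats/chord = 1.2 chords/bar.
D: 5 beats/bar ÷ 1.5 beats/chord = 10/3 chords/bar.
E: 2 beats/bar ÷ 1.5 beats/chord = 4/3 chords/bar.
Slowest is C at 1.2 chords/bar.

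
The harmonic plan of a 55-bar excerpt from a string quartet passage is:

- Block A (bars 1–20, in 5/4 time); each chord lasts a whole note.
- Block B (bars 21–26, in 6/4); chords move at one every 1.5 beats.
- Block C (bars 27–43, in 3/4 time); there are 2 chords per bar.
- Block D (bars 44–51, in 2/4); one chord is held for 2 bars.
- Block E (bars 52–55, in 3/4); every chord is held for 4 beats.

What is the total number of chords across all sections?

A: 20 bars × 5 beats = 100 beats; 4 beats/chord → 25 chords.
B: 6 bars × 6 beats = 36 beats; 1.5 beats/chord → 24 chords.
C: 17 bars × 3 beats = 51 beats; 1.5 beats/chord → 34 chords.
D: 8 bars × 2 beats = 16 beats; 4 beats/chord → 4 chords.
E: 4 bars × 3 beats = 12 beats; 4 beats/chord → 3 chords.
Total: 25 + 24 + 34 + 4 + 3 = 90.

90 chords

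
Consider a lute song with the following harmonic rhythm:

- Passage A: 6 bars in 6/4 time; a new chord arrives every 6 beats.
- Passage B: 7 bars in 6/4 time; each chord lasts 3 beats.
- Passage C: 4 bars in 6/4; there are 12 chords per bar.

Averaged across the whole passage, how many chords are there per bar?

4 chords per bar

A: 6 bars of 6 beats is 36 beats; at 6 beats each that's 6 chords.
B: 7 bars of 6 beats is 42 beats; at 3 beats each that's 14 chords.
C: 4 bars of 6 beats is 24 beats; at 0.5 beats each that's 48 chords.
Overall: 68 chords over 17 bars → 68/17 = 4 chords per bar.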